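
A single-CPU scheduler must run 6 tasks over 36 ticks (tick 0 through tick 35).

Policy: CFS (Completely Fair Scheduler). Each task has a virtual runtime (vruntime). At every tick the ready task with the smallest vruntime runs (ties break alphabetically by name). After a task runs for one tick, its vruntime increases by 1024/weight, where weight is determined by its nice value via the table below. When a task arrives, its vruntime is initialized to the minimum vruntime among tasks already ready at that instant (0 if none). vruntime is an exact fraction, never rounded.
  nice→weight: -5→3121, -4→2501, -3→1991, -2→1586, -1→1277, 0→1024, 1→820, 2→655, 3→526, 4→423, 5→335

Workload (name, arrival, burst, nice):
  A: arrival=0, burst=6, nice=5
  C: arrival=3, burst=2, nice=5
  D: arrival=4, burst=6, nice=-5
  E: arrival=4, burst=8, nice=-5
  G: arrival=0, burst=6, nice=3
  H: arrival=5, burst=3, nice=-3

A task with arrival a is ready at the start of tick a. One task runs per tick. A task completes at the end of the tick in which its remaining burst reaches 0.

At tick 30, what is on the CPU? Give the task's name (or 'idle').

t=0: vr[A=0 G=0] → run A
t=1: vr[A=1024/335 G=0] → run G
t=2: vr[A=1024/335 G=512/263] → run G
t=3: vr[A=1024/335 C=1024/335 G=1024/263] → run A
t=4: vr[A=2048/335 C=1024/335 D=1024/335 E=1024/335 G=1024/263] → run C
t=5: vr[A=2048/335 C=2048/335 D=1024/335 E=1024/335 G=1024/263 H=1024/335] → run D
t=6: vr[A=2048/335 C=2048/335 D=3538944/1045535 E=1024/335 G=1024/263 H=1024/335] → run E
t=7: vr[A=2048/335 C=2048/335 D=3538944/1045535 E=3538944/1045535 G=1024/263 H=1024/335] → run H
t=8: vr[A=2048/335 C=2048/335 D=3538944/1045535 E=3538944/1045535 G=1024/263 H=2381824/666985] → run D
t=9: vr[A=2048/335 C=2048/335 D=3881984/1045535 E=3538944/1045535 G=1024/263 H=2381824/666985] → run E
t=10: vr[A=2048/335 C=2048/335 D=3881984/1045535 E=3881984/1045535 G=1024/263 H=2381824/666985] → run H
t=11: vr[A=2048/335 C=2048/335 D=3881984/1045535 E=3881984/1045535 G=1024/263 H=2724864/666985] → run D
t=12: vr[A=2048/335 C=2048/335 D=4225024/1045535 E=3881984/1045535 G=1024/263 H=2724864/666985] → run E
t=13: vr[A=2048/335 C=2048/335 D=4225024/1045535 E=4225024/1045535 G=1024/263 H=2724864/666985] → run G
t=14: vr[A=2048/335 C=2048/335 D=4225024/1045535 E=4225024/1045535 G=1536/263 H=2724864/666985] → run D
t=15: vr[A=2048/335 C=2048/335 D=4568064/1045535 E=4225024/1045535 G=1536/263 H=2724864/666985] → run E
t=16: vr[A=2048/335 C=2048/335 D=4568064/1045535 E=4568064/1045535 G=1536/263 H=2724864/666985] → run H
t=17: vr[A=2048/335 C=2048/335 D=4568064/1045535 E=4568064/1045535 G=1536/263] → run D
t=18: vr[A=2048/335 C=2048/335 D=4911104/1045535 E=4568064/1045535 G=1536/263] → run E
t=19: vr[A=2048/335 C=2048/335 D=4911104/1045535 E=4911104/1045535 G=1536/263] → run D
t=20: vr[A=2048/335 C=2048/335 E=4911104/1045535 G=1536/263] → run E
t=21: vr[A=2048/335 C=2048/335 E=5254144/1045535 G=1536/263] → run E
t=22: vr[A=2048/335 C=2048/335 E=5597184/1045535 G=1536/263] → run E
t=23: vr[A=2048/335 C=2048/335 G=1536/263] → run G
t=24: vr[A=2048/335 C=2048/335 G=2048/263] → run A
t=25: vr[A=3072/335 C=2048/335 G=2048/263] → run C
t=26: vr[A=3072/335 G=2048/263] → run G
t=27: vr[A=3072/335 G=2560/263] → run A
t=28: vr[A=4096/335 G=2560/263] → run G
t=29: vr[A=4096/335] → run A
t=30: vr[A=1024/67] → run A
t=31: (idle)
t=32: (idle)
t=33: (idle)
t=34: (idle)
t=35: (idle)

running at tick 30 = A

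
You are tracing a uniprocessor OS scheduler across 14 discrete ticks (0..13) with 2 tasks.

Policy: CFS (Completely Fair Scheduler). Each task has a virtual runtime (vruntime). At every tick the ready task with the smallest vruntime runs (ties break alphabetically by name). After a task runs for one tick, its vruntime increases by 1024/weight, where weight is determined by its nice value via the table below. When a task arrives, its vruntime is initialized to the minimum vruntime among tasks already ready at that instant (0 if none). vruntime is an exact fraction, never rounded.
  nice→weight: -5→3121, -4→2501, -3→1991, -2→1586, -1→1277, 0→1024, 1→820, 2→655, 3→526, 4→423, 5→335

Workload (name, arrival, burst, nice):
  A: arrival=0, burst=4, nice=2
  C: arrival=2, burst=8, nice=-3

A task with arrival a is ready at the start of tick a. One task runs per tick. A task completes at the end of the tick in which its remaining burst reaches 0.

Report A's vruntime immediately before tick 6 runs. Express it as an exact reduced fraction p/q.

t=0: vr[A=0] → run A
t=1: vr[A=1024/655] → run A
t=2: vr[A=2048/655 C=2048/655] → run A
t=3: vr[A=3072/655 C=2048/655] → run C
t=4: vr[A=3072/655 C=4748288/1304105] → run C
t=5: vr[A=3072/655 C=5419008/1304105] → run C
t=6: vr[A=3072/655 C=6089728/1304105] → run C
t=7: vr[A=3072/655 C=6760448/1304105] → run A
t=8: vr[C=6760448/1304105] → run C
t=9: vr[C=7431168/1304105] → run C
t=10: vr[C=8101888/1304105] → run C
t=11: vr[C=8772608/1304105] → run C
t=12: (idle)
t=13: (idle)

vruntime(A, start of tick 6) = 3072/655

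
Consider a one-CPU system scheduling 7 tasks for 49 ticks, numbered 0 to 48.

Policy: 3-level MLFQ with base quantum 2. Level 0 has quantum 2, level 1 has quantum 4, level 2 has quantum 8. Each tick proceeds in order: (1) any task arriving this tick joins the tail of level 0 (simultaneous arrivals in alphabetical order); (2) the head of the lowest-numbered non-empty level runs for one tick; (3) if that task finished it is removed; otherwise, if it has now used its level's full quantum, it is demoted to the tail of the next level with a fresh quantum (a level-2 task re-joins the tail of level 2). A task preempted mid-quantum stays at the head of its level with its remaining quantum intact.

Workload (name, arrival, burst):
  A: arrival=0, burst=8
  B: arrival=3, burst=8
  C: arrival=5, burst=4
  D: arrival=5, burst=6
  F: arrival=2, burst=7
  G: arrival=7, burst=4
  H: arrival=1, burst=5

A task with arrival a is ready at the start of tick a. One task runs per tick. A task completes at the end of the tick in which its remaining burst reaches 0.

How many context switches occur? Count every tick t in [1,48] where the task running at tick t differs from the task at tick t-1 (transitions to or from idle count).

context switches = 17

t=0: L0/L1/L2 = A/-/- → run A
t=1: L0/L1/L2 = AH/-/- → run A
t=2: L0/L1/L2 = HF/A/- → run H
t=3: L0/L1/L2 = HFB/A/- → run H
t=4: L0/L1/L2 = FB/AH/- → run F
t=5: L0/L1/L2 = FBCD/AH/- → run F
t=6: L0/L1/L2 = BCD/AHF/- → run B
t=7: L0/L1/L2 = BCDG/AHF/- → run B
t=8: L0/L1/L2 = CDG/AHFB/- → run C
t=9: L0/L1/L2 = CDG/AHFB/- → run C
t=10: L0/L1/L2 = DG/AHFBC/- → run D
t=11: L0/L1/L2 = DG/AHFBC/- → run D
t=12: L0/L1/L2 = G/AHFBCD/- → run G
t=13: L0/L1/L2 = G/AHFBCD/- → run G
t=14: L0/L1/L2 = -/AHFBCDG/- → run A
t=15: L0/L1/L2 = -/AHFBCDG/- → run A
t=16: L0/L1/L2 = -/AHFBCDG/- → run A
t=17: L0/L1/L2 = -/AHFBCDG/- → run A
t=18: L0/L1/L2 = -/HFBCDG/A → run H
t=19: L0/L1/L2 = -/HFBCDG/A → run H
t=20: L0/L1/L2 = -/HFBCDG/A → run H
t=21: L0/L1/L2 = -/FBCDG/A → run F
t=22: L0/L1/L2 = -/FBCDG/A → run F
t=23: L0/L1/L2 = -/FBCDG/A → run F
t=24: L0/L1/L2 = -/FBCDG/A → run F
t=25: L0/L1/L2 = -/BCDG/AF → run B
t=26: L0/L1/L2 = -/BCDG/AF → run B
t=27: L0/L1/L2 = -/BCDG/AF → run B
t=28: L0/L1/L2 = -/BCDG/AF → run B
t=29: L0/L1/L2 = -/CDG/AFB → run C
t=30: L0/L1/L2 = -/CDG/AFB → run C
t=31: L0/L1/L2 = -/DG/AFB → run D
t=32: L0/L1/L2 = -/DG/AFB → run D
t=33: L0/L1/L2 = -/DG/AFB → run D
t=34: L0/L1/L2 = -/DG/AFB → run D
t=35: L0/L1/L2 = -/G/AFB → run G
t=36: L0/L1/L2 = -/G/AFB → run G
t=37: L0/L1/L2 = -/-/AFB → run A
t=38: L0/L1/L2 = -/-/AFB → run A
t=39: L0/L1/L2 = -/-/FB → run F
t=40: L0/L1/L2 = -/-/B → run B
t=41: L0/L1/L2 = -/-/B → run B
t=42: (idle)
t=43: (idle)
t=44: (idle)
t=45: (idle)
t=46: (idle)
t=47: (idle)
t=48: (idle)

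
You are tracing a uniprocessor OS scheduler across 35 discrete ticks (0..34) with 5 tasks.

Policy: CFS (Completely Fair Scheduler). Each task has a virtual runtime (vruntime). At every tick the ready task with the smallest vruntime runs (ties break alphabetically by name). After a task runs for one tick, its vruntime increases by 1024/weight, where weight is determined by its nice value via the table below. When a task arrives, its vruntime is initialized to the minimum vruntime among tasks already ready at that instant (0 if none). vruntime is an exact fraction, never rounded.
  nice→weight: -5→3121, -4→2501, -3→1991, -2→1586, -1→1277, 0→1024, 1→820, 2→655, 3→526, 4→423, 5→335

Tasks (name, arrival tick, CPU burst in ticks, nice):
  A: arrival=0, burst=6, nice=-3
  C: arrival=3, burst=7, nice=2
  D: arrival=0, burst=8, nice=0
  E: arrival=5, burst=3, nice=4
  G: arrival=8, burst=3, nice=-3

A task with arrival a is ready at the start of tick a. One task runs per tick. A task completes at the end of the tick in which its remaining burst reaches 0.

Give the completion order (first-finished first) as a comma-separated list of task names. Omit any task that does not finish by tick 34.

t=0: vr[A=0 D=0] → run A
t=1: vr[A=1024/1991 D=0] → run D
t=2: vr[A=1024/1991 D=1] → run A
t=3: vr[A=2048/1991 C=1 D=1] → run C
t=4: vr[A=2048/1991 C=1679/655 D=1] → run D
t=5: vr[A=2048/1991 C=1679/655 D=2 E=2048/1991] → run A
t=6: vr[A=3072/1991 C=1679/655 D=2 E=2048/1991] → run E
t=7: vr[A=3072/1991 C=1679/655 D=2 E=2905088/842193] → run A
t=8: vr[A=4096/1991 C=1679/655 D=2 E=2905088/842193 G=2] → run D
t=9: vr[A=4096/1991 C=1679/655 D=3 E=2905088/842193 G=2] → run G
t=10: vr[A=4096/1991 C=1679/655 D=3 E=2905088/842193 G=5006/1991] → run A
t=11: vr[A=5120/1991 C=1679/655 D=3 E=2905088/842193 G=5006/1991] → run G
t=12: vr[A=5120/1991 C=1679/655 D=3 E=2905088/842193 G=6030/1991] → run C
t=13: vr[A=5120/1991 C=2703/655 D=3 E=2905088/842193 G=6030/1991] → run A
t=14: vr[C=2703/655 D=3 E=2905088/842193 G=6030/1991] → run D
t=15: vr[C=2703/655 D=4 E=2905088/842193 G=6030/1991] → run G
t=16: vr[C=2703/655 D=4 E=2905088/842193] → run E
t=17: vr[C=2703/655 D=4 E=4943872/842193] → run D
t=18: vr[C=2703/655 D=5 E=4943872/842193] → run C
t=19: vr[C=3727/655 D=5 E=4943872/842193] → run D
t=20: vr[C=3727/655 D=6 E=4943872/842193] → run C
t=21: vr[C=4751/655 D=6 E=4943872/842193] → run E
t=22: vr[C=4751/655 D=6] → run D
t=23: vr[C=4751/655 D=7] → run D
t=24: vr[C=4751/655] → run C
t=25: vr[C=1155/131] → run C
t=26: vr[C=6799/655] → run C
t=27: (idle)
t=28: (idle)
t=29: (idle)
t=30: (idle)
t=31: (idle)
t=32: (idle)
t=33: (idle)
t=34: (idle)

completion order = A, G, E, D, C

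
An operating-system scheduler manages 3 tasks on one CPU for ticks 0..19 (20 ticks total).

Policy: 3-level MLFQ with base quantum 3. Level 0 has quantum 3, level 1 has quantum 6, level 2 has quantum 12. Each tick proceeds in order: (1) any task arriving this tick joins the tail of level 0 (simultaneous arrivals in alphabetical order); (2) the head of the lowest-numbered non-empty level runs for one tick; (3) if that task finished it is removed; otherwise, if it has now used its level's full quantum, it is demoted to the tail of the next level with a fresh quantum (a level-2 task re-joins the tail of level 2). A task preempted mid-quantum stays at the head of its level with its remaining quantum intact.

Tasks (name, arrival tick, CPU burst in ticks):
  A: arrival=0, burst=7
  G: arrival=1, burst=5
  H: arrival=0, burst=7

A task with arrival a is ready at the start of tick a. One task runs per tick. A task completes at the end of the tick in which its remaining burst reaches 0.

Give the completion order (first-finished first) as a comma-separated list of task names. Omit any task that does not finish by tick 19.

completion order = A, H, G

t=0: L0/L1/L2 = AH/-/- → run A
t=1: L0/L1/L2 = AHG/-/- → run A
t=2: L0/L1/L2 = AHG/-/- → run A
t=3: L0/L1/L2 = HG/A/- → run H
t=4: L0/L1/L2 = HG/A/- → run H
t=5: L0/L1/L2 = HG/A/- → run H
t=6: L0/L1/L2 = G/AH/- → run G
t=7: L0/L1/L2 = G/AH/- → run G
t=8: L0/L1/L2 = G/AH/- → run G
t=9: L0/L1/L2 = -/AHG/- → run A
t=10: L0/L1/L2 = -/AHG/- → run A
t=11: L0/L1/L2 = -/AHG/- → run A
t=12: L0/L1/L2 = -/AHG/- → run A
t=13: L0/L1/L2 = -/HG/- → run H
t=14: L0/L1/L2 = -/HG/- → run H
t=15: L0/L1/L2 = -/HG/- → run H
t=16: L0/L1/L2 = -/HG/- → run H
t=17: L0/L1/L2 = -/G/- → run G
t=18: L0/L1/L2 = -/G/- → run G
t=19: (idle)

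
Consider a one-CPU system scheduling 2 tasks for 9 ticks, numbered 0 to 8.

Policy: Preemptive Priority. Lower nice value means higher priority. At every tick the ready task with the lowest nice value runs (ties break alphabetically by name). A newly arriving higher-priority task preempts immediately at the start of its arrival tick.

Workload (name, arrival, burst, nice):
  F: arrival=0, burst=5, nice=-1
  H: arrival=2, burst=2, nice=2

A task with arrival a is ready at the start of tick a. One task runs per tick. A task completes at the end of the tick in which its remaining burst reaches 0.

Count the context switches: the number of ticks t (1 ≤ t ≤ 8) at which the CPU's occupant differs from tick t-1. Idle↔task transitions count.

t=0: ready={F} → run F
t=1: ready={F} → run F
t=2: ready={F,H} → run F
t=3: ready={F,H} → run F
t=4: ready={F,H} → run F
t=5: ready={H} → run H
t=6: ready={H} → run H
t=7: (idle)
t=8: (idle)

context switches = 2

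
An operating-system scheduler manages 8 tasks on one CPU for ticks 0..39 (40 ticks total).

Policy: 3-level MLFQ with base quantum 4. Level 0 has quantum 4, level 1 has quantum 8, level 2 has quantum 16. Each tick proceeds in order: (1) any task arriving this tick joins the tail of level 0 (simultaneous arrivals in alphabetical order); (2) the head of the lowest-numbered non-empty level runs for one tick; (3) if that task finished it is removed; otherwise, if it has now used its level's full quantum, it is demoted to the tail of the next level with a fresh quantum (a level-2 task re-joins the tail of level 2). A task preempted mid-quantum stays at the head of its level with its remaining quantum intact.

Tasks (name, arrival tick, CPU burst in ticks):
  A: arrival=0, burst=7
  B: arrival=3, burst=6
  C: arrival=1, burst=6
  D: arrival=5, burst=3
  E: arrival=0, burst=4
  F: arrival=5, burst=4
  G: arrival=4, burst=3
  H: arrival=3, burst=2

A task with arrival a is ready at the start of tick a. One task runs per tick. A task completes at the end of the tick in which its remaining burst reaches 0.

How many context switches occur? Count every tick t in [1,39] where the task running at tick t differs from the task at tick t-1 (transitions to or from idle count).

t=0: L0/L1/L2 = AE/-/- → run A
t=1: L0/L1/L2 = AEC/-/- → run A
t=2: L0/L1/L2 = AEC/-/- → run A
t=3: L0/L1/L2 = AECBH/-/- → run A
t=4: L0/L1/L2 = ECBHG/A/- → run E
t=5: L0/L1/L2 = ECBHGDF/A/- → run E
t=6: L0/L1/L2 = ECBHGDF/A/- → run E
t=7: L0/L1/L2 = ECBHGDF/A/- → run E
t=8: L0/L1/L2 = CBHGDF/A/- → run C
t=9: L0/L1/L2 = CBHGDF/A/- → run C
t=10: L0/L1/L2 = CBHGDF/A/- → run C
t=11: L0/L1/L2 = CBHGDF/A/- → run C
t=12: L0/L1/L2 = BHGDF/AC/- → run B
t=13: L0/L1/L2 = BHGDF/AC/- → run B
t=14: L0/L1/L2 = BHGDF/AC/- → run B
t=15: L0/L1/L2 = BHGDF/AC/- → run B
t=16: L0/L1/L2 = HGDF/ACB/- → run H
t=17: L0/L1/L2 = HGDF/ACB/- → run H
t=18: L0/L1/L2 = GDF/ACB/- → run G
t=19: L0/L1/L2 = GDF/ACB/- → run G
t=20: L0/L1/L2 = GDF/ACB/- → run G
t=21: L0/L1/L2 = DF/ACB/- → run D
t=22: L0/L1/L2 = DF/ACB/- → run D
t=23: L0/L1/L2 = DF/ACB/- → run D
t=24: L0/L1/L2 = F/ACB/- → run F
t=25: L0/L1/L2 = F/ACB/- → run F
t=26: L0/L1/L2 = F/ACB/- → run F
t=27: L0/L1/L2 = F/ACB/- → run F
t=28: L0/L1/L2 = -/ACB/- → run A
t=29: L0/L1/L2 = -/ACB/- → run A
t=30: L0/L1/L2 = -/ACB/- → run A
t=31: L0/L1/L2 = -/CB/- → run C
t=32: L0/L1/L2 = -/CB/- → run C
t=33: L0/L1/L2 = -/B/- → run B
t=34: L0/L1/L2 = -/B/- → run B
t=35: (idle)
t=36: (idle)
t=37: (idle)
t=38: (idle)
t=39: (idle)

context switches = 11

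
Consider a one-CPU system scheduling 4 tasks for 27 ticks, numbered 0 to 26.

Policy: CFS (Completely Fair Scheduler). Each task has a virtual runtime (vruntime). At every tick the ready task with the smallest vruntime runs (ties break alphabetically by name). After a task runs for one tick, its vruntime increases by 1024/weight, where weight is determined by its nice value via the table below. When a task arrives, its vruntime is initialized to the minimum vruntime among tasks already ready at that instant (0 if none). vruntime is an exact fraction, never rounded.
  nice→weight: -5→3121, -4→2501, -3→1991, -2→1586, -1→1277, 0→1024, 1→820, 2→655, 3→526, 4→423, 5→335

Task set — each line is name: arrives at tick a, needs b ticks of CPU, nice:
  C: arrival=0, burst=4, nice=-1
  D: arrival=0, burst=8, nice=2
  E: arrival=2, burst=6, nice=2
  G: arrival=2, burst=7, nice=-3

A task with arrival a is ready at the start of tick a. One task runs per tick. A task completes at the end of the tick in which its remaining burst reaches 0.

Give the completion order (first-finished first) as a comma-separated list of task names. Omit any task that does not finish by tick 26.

t=0: vr[C=0 D=0] → run C
t=1: vr[C=1024/1277 D=0] → run D
t=2: vr[C=1024/1277 D=1024/655 E=1024/1277 G=1024/1277] → run C
t=3: vr[C=2048/1277 D=1024/655 E=1024/1277 G=1024/1277] → run E
t=4: vr[C=2048/1277 D=1024/655 E=1978368/836435 G=1024/1277] → run G
t=5: vr[C=2048/1277 D=1024/655 E=1978368/836435 G=3346432/2542507] → run G
t=6: vr[C=2048/1277 D=1024/655 E=1978368/836435 G=4654080/2542507] → run D
t=7: vr[C=2048/1277 D=2048/655 E=1978368/836435 G=4654080/2542507] → run C
t=8: vr[C=3072/1277 D=2048/655 E=1978368/836435 G=4654080/2542507] → run G
t=9: vr[C=3072/1277 D=2048/655 E=1978368/836435 G=5961728/2542507] → run G
t=10: vr[C=3072/1277 D=2048/655 E=1978368/836435 G=7269376/2542507] → run E
t=11: vr[C=3072/1277 D=2048/655 E=3286016/836435 G=7269376/2542507] → run C
t=12: vr[D=2048/655 E=3286016/836435 G=7269376/2542507] → run G
t=13: vr[D=2048/655 E=3286016/836435 G=8577024/2542507] → run D
t=14: vr[D=3072/655 E=3286016/836435 G=8577024/2542507] → run G
t=15: vr[D=3072/655 E=3286016/836435 G=9884672/2542507] → run G
t=16: vr[D=3072/655 E=3286016/836435] → run E
t=17: vr[D=3072/655 E=4593664/836435] → run D
t=18: vr[D=4096/655 E=4593664/836435] → run E
t=19: vr[D=4096/655 E=5901312/836435] → run D
t=20: vr[D=1024/131 E=5901312/836435] → run E
t=21: vr[D=1024/131 E=1441792/167287] → run D
t=22: vr[D=6144/655 E=1441792/167287] → run E
t=23: vr[D=6144/655] → run D
t=24: vr[D=7168/655] → run D
t=25: (idle)
t=26: (idle)

completion order = C, G, E, D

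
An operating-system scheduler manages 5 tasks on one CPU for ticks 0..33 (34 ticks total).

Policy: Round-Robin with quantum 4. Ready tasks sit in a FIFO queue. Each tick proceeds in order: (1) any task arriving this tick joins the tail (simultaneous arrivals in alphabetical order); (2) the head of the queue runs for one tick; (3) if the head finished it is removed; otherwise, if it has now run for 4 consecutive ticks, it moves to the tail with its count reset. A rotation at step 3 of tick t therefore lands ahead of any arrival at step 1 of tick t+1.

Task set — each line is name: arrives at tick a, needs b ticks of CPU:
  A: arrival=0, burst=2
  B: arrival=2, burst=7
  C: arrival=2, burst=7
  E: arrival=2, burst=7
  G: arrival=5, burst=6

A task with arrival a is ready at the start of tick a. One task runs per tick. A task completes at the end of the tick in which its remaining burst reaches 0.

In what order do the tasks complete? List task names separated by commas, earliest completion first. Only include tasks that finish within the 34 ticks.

completion order = A, B, C, E, G

t=0: queue=[A] q_used=0 → run A
t=1: queue=[A] q_used=1 → run A
t=2: queue=[B,C,E] q_used=0 → run B
t=3: queue=[B,C,E] q_used=1 → run B
t=4: queue=[B,C,E] q_used=2 → run B
t=5: queue=[B,C,E,G] q_used=3 → run B
t=6: queue=[C,E,G,B] q_used=0 → run C
t=7: queue=[C,E,G,B] q_used=1 → run C
t=8: queue=[C,E,G,B] q_used=2 → run C
t=9: queue=[C,E,G,B] q_used=3 → run C
t=10: queue=[E,G,B,C] q_used=0 → run E
t=11: queue=[E,G,B,C] q_used=1 → run E
t=12: queue=[E,G,B,C] q_used=2 → run E
t=13: queue=[E,G,B,C] q_used=3 → run E
t=14: queue=[G,B,C,E] q_used=0 → run G
t=15: queue=[G,B,C,E] q_used=1 → run G
t=16: queue=[G,B,C,E] q_used=2 → run G
t=17: queue=[G,B,C,E] q_used=3 → run G
t=18: queue=[B,C,E,G] q_used=0 → run B
t=19: queue=[B,C,E,G] q_used=1 → run B
t=20: queue=[B,C,E,G] q_used=2 → run B
t=21: queue=[C,E,G] q_used=0 → run C
t=22: queue=[C,E,G] q_used=1 → run C
t=23: queue=[C,E,G] q_used=2 → run C
t=24: queue=[E,G] q_used=0 → run E
t=25: queue=[E,G] q_used=1 → run E
t=26: queue=[E,G] q_used=2 → run E
t=27: queue=[G] q_used=0 → run G
t=28: queue=[G] q_used=1 → run G
t=29: (idle)
t=30: (idle)
t=31: (idle)
t=32: (idle)
t=33: (idle)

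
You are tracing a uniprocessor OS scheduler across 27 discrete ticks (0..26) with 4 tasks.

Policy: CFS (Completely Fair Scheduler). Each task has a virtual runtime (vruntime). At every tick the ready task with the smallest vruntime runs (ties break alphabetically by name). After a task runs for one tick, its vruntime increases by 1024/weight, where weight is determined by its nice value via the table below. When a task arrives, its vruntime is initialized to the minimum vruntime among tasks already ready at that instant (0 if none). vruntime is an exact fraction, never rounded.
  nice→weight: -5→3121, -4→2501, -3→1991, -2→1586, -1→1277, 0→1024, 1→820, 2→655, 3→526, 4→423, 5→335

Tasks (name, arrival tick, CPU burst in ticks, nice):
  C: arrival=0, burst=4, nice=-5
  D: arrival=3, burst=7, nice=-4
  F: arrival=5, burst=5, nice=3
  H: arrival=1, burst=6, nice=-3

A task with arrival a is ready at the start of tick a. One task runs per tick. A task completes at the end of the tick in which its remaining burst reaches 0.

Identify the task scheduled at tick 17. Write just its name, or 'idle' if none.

t=0: vr[C=0] → run C
t=1: vr[C=1024/3121 H=1024/3121] → run C
t=2: vr[C=2048/3121 H=1024/3121] → run H
t=3: vr[C=2048/3121 D=2048/3121 H=5234688/6213911] → run C
t=4: vr[C=3072/3121 D=2048/3121 H=5234688/6213911] → run D
t=5: vr[C=3072/3121 D=8317952/7805621 F=5234688/6213911 H=5234688/6213911] → run F
t=6: vr[C=3072/3121 D=8317952/7805621 F=4558245376/1634258593 H=5234688/6213911] → run H
t=7: vr[C=3072/3121 D=8317952/7805621 F=4558245376/1634258593 H=8430592/6213911] → run C
t=8: vr[D=8317952/7805621 F=4558245376/1634258593 H=8430592/6213911] → run D
t=9: vr[D=11513856/7805621 F=4558245376/1634258593 H=8430592/6213911] → run H
t=10: vr[D=11513856/7805621 F=4558245376/1634258593 H=11626496/6213911] → run D
t=11: vr[D=14709760/7805621 F=4558245376/1634258593 H=11626496/6213911] → run H
t=12: vr[D=14709760/7805621 F=4558245376/1634258593 H=14822400/6213911] → run D
t=13: vr[D=17905664/7805621 F=4558245376/1634258593 H=14822400/6213911] → run D
t=14: vr[D=21101568/7805621 F=4558245376/1634258593 H=14822400/6213911] → run H
t=15: vr[D=21101568/7805621 F=4558245376/1634258593 H=18018304/6213911] → run D
t=16: vr[D=24297472/7805621 F=4558245376/1634258593 H=18018304/6213911] → run F
t=17: vr[D=24297472/7805621 F=7739767808/1634258593 H=18018304/6213911] → run H
t=18: vr[D=24297472/7805621 F=7739767808/1634258593] → run D
t=19: vr[F=7739767808/1634258593] → run F
t=20: vr[F=10921290240/1634258593] → run F
t=21: vr[F=14102812672/1634258593] → run F
t=22: (idle)
t=23: (idle)
t=24: (idle)
t=25: (idle)
t=26: (idle)

running at tick 17 = H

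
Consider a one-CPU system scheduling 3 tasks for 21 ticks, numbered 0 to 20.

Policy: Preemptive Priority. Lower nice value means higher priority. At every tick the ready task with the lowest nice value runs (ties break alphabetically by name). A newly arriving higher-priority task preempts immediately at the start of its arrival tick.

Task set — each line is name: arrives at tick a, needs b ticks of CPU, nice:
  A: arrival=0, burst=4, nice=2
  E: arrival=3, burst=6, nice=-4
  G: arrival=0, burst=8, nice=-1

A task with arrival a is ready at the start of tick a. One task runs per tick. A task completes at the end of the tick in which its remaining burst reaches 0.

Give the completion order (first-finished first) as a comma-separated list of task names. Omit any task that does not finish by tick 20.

t=0: ready={A,G} → run G
t=1: ready={A,G} → run G
t=2: ready={A,G} → run G
t=3: ready={A,E,G} → run E
t=4: ready={A,E,G} → run E
t=5: ready={A,E,G} → run E
t=6: ready={A,E,G} → run E
t=7: ready={A,E,G} → run E
t=8: ready={A,E,G} → run E
t=9: ready={A,G} → run G
t=10: ready={A,G} → run G
t=11: ready={A,G} → run G
t=12: ready={A,G} → run G
t=13: ready={A,G} → run G
t=14: ready={A} → run A
t=15: ready={A} → run A
t=16: ready={A} → run A
t=17: ready={A} → run A
t=18: (idle)
t=19: (idle)
t=20: (idle)

completion order = E, G, A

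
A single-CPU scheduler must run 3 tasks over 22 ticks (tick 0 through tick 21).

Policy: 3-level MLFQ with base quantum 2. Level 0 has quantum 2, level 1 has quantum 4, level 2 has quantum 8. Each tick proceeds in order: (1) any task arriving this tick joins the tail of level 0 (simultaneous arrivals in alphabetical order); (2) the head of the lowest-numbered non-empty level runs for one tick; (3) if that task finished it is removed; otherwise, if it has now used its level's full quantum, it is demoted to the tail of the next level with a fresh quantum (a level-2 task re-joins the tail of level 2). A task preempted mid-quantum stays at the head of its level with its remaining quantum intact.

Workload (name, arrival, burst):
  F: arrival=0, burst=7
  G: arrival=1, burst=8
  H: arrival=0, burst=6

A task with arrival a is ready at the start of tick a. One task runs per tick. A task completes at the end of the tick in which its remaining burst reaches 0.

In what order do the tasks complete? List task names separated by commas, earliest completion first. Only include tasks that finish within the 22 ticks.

t=0: L0/L1/L2 = FH/-/- → run F
t=1: L0/L1/L2 = FHG/-/- → run F
t=2: L0/L1/L2 = HG/F/- → run H
t=3: L0/L1/L2 = HG/F/- → run H
t=4: L0/L1/L2 = G/FH/- → run G
t=5: L0/L1/L2 = G/FH/- → run G
t=6: L0/L1/L2 = -/FHG/- → run F
t=7: L0/L1/L2 = -/FHG/- → run F
t=8: L0/L1/L2 = -/FHG/- → run F
t=9: L0/L1/L2 = -/FHG/- → run F
t=10: L0/L1/L2 = -/HG/F → run H
t=11: L0/L1/L2 = -/HG/F → run H
t=12: L0/L1/L2 = -/HG/F → run H
t=13: L0/L1/L2 = -/HG/F → run H
t=14: L0/L1/L2 = -/G/F → run G
t=15: L0/L1/L2 = -/G/F → run G
t=16: L0/L1/L2 = -/G/F → run G
t=17: L0/L1/L2 = -/G/F → run G
t=18: L0/L1/L2 = -/-/FG → run F
t=19: L0/L1/L2 = -/-/G → run G
t=20: L0/L1/L2 = -/-/G → run G
t=21: (idle)

completion order = H, F, G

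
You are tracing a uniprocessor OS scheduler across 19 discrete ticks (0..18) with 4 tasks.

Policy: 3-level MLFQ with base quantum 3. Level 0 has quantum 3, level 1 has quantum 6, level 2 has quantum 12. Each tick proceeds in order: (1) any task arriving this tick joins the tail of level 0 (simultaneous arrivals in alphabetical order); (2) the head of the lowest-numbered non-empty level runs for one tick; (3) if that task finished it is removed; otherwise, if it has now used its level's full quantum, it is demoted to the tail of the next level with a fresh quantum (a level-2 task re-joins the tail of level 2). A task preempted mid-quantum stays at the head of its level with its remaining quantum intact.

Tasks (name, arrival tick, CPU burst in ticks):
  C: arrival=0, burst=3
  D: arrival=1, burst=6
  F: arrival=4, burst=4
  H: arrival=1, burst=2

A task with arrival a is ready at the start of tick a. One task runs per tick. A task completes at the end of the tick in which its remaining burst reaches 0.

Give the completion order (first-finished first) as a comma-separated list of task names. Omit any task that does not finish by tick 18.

t=0: L0/L1/L2 = C/-/- → run C
t=1: L0/L1/L2 = CDH/-/- → run C
t=2: L0/L1/L2 = CDH/-/- → run C
t=3: L0/L1/L2 = DH/-/- → run D
t=4: L0/L1/L2 = DHF/-/- → run D
t=5: L0/L1/L2 = DHF/-/- → run D
t=6: L0/L1/L2 = HF/D/- → run H
t=7: L0/L1/L2 = HF/D/- → run H
t=8: L0/L1/L2 = F/D/- → run F
t=9: L0/L1/L2 = F/D/- → run F
t=10: L0/L1/L2 = F/D/- → run F
t=11: L0/L1/L2 = -/DF/- → run D
t=12: L0/L1/L2 = -/DF/- → run D
t=13: L0/L1/L2 = -/DF/- → run D
t=14: L0/L1/L2 = -/F/- → run F
t=15: (idle)
t=16: (idle)
t=17: (idle)
t=18: (idle)

completion order = C, H, D, F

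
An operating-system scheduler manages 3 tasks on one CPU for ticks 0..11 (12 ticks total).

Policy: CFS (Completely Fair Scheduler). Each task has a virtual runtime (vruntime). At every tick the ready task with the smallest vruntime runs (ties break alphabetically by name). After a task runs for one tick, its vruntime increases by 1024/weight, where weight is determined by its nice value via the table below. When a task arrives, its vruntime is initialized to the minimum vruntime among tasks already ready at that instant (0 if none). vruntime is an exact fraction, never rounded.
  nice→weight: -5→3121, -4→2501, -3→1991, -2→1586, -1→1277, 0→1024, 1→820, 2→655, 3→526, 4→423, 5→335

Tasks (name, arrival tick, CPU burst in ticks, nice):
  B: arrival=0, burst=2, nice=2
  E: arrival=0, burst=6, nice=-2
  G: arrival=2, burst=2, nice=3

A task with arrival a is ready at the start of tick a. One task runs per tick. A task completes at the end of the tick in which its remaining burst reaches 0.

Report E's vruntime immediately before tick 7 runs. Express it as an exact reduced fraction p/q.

vruntime(E, start of tick 7) = 2048/793

t=0: vr[B=0 E=0] → run B
t=1: vr[B=1024/655 E=0] → run E
t=2: vr[B=1024/655 E=512/793 G=512/793] → run E
t=3: vr[B=1024/655 E=1024/793 G=512/793] → run G
t=4: vr[B=1024/655 E=1024/793 G=540672/208559] → run E
t=5: vr[B=1024/655 E=1536/793 G=540672/208559] → run B
t=6: vr[E=1536/793 G=540672/208559] → run E
t=7: vr[E=2048/793 G=540672/208559] → run E
t=8: vr[E=2560/793 G=540672/208559] → run G
t=9: vr[E=2560/793] → run E
t=10: (idle)
t=11: (idle)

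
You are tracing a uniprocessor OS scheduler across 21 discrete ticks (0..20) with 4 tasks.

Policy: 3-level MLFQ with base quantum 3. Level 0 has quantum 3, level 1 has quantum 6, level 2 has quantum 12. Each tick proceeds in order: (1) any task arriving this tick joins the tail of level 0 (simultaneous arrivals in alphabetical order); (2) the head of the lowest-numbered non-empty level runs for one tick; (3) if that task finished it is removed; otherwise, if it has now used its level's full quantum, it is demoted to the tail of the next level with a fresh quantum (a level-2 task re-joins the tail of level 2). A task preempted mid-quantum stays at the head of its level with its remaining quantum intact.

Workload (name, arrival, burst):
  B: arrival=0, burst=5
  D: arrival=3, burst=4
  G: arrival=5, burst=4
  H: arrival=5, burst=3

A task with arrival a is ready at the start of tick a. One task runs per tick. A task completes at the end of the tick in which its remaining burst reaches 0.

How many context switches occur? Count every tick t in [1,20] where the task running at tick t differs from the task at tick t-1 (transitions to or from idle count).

context switches = 7

t=0: L0/L1/L2 = B/-/- → run B
t=1: L0/L1/L2 = B/-/- → run B
t=2: L0/L1/L2 = B/-/- → run B
t=3: L0/L1/L2 = D/B/- → run D
t=4: L0/L1/L2 = D/B/- → run D
t=5: L0/L1/L2 = DGH/B/- → run D
t=6: L0/L1/L2 = GH/BD/- → run G
t=7: L0/L1/L2 = GH/BD/- → run G
t=8: L0/L1/L2 = GH/BD/- → run G
t=9: L0/L1/L2 = H/BDG/- → run H
t=10: L0/L1/L2 = H/BDG/- → run H
t=11: L0/L1/L2 = H/BDG/- → run H
t=12: L0/L1/L2 = -/BDG/- → run B
t=13: L0/L1/L2 = -/BDG/- → run B
t=14: L0/L1/L2 = -/DG/- → run D
t=15: L0/L1/L2 = -/G/- → run G
t=16: (idle)
t=17: (idle)
t=18: (idle)
t=19: (idle)
t=20: (idle)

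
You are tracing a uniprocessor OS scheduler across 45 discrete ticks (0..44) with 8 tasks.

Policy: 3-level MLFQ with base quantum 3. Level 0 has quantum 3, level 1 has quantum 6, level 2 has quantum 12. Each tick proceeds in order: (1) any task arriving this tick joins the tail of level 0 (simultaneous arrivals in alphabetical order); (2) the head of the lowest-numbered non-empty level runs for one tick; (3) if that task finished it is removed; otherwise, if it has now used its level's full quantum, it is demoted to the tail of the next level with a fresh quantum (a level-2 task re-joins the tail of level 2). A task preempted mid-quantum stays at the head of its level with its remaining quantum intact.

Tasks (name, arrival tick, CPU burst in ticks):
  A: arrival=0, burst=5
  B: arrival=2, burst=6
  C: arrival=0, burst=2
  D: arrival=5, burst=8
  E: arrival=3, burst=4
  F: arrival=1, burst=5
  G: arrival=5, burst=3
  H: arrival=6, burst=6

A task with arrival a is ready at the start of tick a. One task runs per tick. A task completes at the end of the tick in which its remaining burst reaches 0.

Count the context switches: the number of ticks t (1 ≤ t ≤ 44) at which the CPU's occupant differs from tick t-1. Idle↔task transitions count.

context switches = 14

t=0: L0/L1/L2 = AC/-/- → run A
t=1: L0/L1/L2 = ACF/-/- → run A
t=2: L0/L1/L2 = ACFB/-/- → run A
t=3: L0/L1/L2 = CFBE/A/- → run C
t=4: L0/L1/L2 = CFBE/A/- → run C
t=5: L0/L1/L2 = FBEDG/A/- → run F
t=6: L0/L1/L2 = FBEDGH/A/- → run F
t=7: L0/L1/L2 = FBEDGH/A/- → run F
t=8: L0/L1/L2 = BEDGH/AF/- → run B
t=9: L0/L1/L2 = BEDGH/AF/- → run B
t=10: L0/L1/L2 = BEDGH/AF/- → run B
t=11: L0/L1/L2 = EDGH/AFB/- → run E
t=12: L0/L1/L2 = EDGH/AFB/- → run E
t=13: L0/L1/L2 = EDGH/AFB/- → run E
t=14: L0/L1/L2 = DGH/AFBE/- → run D
t=15: L0/L1/L2 = DGH/AFBE/- → run D
t=16: L0/L1/L2 = DGH/AFBE/- → run D
t=17: L0/L1/L2 = GH/AFBED/- → run G
t=18: L0/L1/L2 = GH/AFBED/- → run G
t=19: L0/L1/L2 = GH/AFBED/- → run G
t=20: L0/L1/L2 = H/AFBED/- → run H
t=21: L0/L1/L2 = H/AFBED/- → run H
t=22: L0/L1/L2 = H/AFBED/- → run H
t=23: L0/L1/L2 = -/AFBEDH/- → run A
t=24: L0/L1/L2 = -/AFBEDH/- → run A
t=25: L0/L1/L2 = -/FBEDH/- → run F
t=26: L0/L1/L2 = -/FBEDH/- → run F
t=27: L0/L1/L2 = -/BEDH/- → run B
t=28: L0/L1/L2 = -/BEDH/- → run B
t=29: L0/L1/L2 = -/BEDH/- → run B
t=30: L0/L1/L2 = -/EDH/- → run E
t=31: L0/L1/L2 = -/DH/- → run D
t=32: L0/L1/L2 = -/DH/- → run D
t=33: L0/L1/L2 = -/DH/- → run D
t=34: L0/L1/L2 = -/DH/- → run D
t=35: L0/L1/L2 = -/DH/- → run D
t=36: L0/L1/L2 = -/H/- → run H
t=37: L0/L1/L2 = -/H/- → run H
t=38: L0/L1/L2 = -/H/- → run H
t=39: (idle)
t=40: (idle)
t=41: (idle)
t=42: (idle)
t=43: (idle)
t=44: (idle)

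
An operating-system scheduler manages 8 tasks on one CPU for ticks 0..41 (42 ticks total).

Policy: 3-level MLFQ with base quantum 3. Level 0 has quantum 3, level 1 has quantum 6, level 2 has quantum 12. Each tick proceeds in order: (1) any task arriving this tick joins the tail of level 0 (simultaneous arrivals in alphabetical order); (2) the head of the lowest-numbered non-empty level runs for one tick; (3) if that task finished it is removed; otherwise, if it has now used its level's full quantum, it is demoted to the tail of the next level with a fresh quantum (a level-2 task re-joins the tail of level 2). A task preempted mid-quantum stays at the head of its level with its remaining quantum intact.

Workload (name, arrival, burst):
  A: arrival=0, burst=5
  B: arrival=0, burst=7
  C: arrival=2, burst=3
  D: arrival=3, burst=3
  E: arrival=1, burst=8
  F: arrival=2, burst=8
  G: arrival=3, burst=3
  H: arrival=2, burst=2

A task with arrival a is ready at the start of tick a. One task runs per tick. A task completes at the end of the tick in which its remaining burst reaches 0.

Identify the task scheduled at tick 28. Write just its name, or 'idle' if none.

running at tick 28 = B

t=0: L0/L1/L2 = AB/-/- → run A
t=1: L0/L1/L2 = ABE/-/- → run A
t=2: L0/L1/L2 = ABECFH/-/- → run A
t=3: L0/L1/L2 = BECFHDG/A/- → run B
t=4: L0/L1/L2 = BECFHDG/A/- → run B
t=5: L0/L1/L2 = BECFHDG/A/- → run B
t=6: L0/L1/L2 = ECFHDG/AB/- → run E
t=7: L0/L1/L2 = ECFHDG/AB/- → run E
t=8: L0/L1/L2 = ECFHDG/AB/- → run E
t=9: L0/L1/L2 = CFHDG/ABE/- → run C
t=10: L0/L1/L2 = CFHDG/ABE/- → run C
t=11: L0/L1/L2 = CFHDG/ABE/- → run C
t=12: L0/L1/L2 = FHDG/ABE/- → run F
t=13: L0/L1/L2 = FHDG/ABE/- → run F
t=14: L0/L1/L2 = FHDG/ABE/- → run F
t=15: L0/L1/L2 = HDG/ABEF/- → run H
t=16: L0/L1/L2 = HDG/ABEF/- → run H
t=17: L0/L1/L2 = DG/ABEF/- → run D
t=18: L0/L1/L2 = DG/ABEF/- → run D
t=19: L0/L1/L2 = DG/ABEF/- → run D
t=20: L0/L1/L2 = G/ABEF/- → run G
t=21: L0/L1/L2 = G/ABEF/- → run G
t=22: L0/L1/L2 = G/ABEF/- → run G
t=23: L0/L1/L2 = -/ABEF/- → run A
t=24: L0/L1/L2 = -/ABEF/- → run A
t=25: L0/L1/L2 = -/BEF/- → run B
t=26: L0/L1/L2 = -/BEF/- → run B
t=27: L0/L1/L2 = -/BEF/- → run B
t=28: L0/L1/L2 = -/BEF/- → run B
t=29: L0/L1/L2 = -/EF/- → run E
t=30: L0/L1/L2 = -/EF/- → run E
t=31: L0/L1/L2 = -/EF/- → run E
t=32: L0/L1/L2 = -/EF/- → run E
t=33: L0/L1/L2 = -/EF/- → run E
t=34: L0/L1/L2 = -/F/- → run F
t=35: L0/L1/L2 = -/F/- → run F
t=36: L0/L1/L2 = -/F/- → run F
t=37: L0/L1/L2 = -/F/- → run F
t=38: L0/L1/L2 = -/F/- → run F
t=39: (idle)
t=40: (idle)
t=41: (idle)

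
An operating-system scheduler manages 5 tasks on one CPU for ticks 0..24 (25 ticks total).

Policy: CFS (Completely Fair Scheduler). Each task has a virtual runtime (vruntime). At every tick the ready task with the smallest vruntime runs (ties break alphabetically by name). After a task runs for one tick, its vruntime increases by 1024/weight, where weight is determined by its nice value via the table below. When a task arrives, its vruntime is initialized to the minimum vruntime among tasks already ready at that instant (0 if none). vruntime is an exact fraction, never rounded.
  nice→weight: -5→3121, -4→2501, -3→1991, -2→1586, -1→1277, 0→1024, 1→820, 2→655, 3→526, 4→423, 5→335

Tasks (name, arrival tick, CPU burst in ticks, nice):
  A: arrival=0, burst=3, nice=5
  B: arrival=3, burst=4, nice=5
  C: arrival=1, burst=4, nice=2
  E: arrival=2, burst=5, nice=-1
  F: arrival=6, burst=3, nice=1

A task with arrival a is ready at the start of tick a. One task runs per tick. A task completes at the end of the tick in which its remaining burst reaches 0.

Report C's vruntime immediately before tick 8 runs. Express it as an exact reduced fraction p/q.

t=0: vr[A=0] → run A
t=1: vr[A=1024/335 C=1024/335] → run A
t=2: vr[A=2048/335 C=1024/335 E=1024/335] → run C
t=3: vr[A=2048/335 B=1024/335 C=202752/43885 E=1024/335] → run B
t=4: vr[A=2048/335 B=2048/335 C=202752/43885 E=1024/335] → run E
t=5: vr[A=2048/335 B=2048/335 C=202752/43885 E=1650688/427795] → run E
t=6: vr[A=2048/335 B=2048/335 C=202752/43885 E=1993728/427795 F=202752/43885] → run C
t=7: vr[A=2048/335 B=2048/335 C=54272/8777 E=1993728/427795 F=202752/43885] → run F
t=8: vr[A=2048/335 B=2048/335 C=54272/8777 E=1993728/427795 F=10559744/1799285] → run E
t=9: vr[A=2048/335 B=2048/335 C=54272/8777 E=2336768/427795 F=10559744/1799285] → run E
t=10: vr[A=2048/335 B=2048/335 C=54272/8777 E=2679808/427795 F=10559744/1799285] → run F
t=11: vr[A=2048/335 B=2048/335 C=54272/8777 E=2679808/427795 F=12806656/1799285] → run A
t=12: vr[B=2048/335 C=54272/8777 E=2679808/427795 F=12806656/1799285] → run B
t=13: vr[B=3072/335 C=54272/8777 E=2679808/427795 F=12806656/1799285] → run C
t=14: vr[B=3072/335 C=339968/43885 E=2679808/427795 F=12806656/1799285] → run E
t=15: vr[B=3072/335 C=339968/43885 F=12806656/1799285] → run F
t=16: vr[B=3072/335 C=339968/43885] → run C
t=17: vr[B=3072/335] → run B
t=18: vr[B=4096/335] → run B
t=19: (idle)
t=20: (idle)
t=21: (idle)
t=22: (idle)
t=23: (idle)
t=24: (idle)

vruntime(C, start of tick 8) = 54272/8777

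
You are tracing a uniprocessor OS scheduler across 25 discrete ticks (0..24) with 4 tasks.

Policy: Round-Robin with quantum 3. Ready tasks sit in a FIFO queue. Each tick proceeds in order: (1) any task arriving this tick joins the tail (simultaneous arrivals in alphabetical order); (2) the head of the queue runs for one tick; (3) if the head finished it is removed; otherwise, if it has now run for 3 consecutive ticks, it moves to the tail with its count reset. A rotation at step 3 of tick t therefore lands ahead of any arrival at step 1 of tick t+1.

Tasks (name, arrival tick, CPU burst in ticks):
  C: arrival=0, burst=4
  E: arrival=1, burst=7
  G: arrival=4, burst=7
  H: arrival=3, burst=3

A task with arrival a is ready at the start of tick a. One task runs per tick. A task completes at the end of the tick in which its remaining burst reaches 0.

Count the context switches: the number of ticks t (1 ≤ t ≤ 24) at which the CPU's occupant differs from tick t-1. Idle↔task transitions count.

context switches = 9

t=0: queue=[C] q_used=0 → run C
t=1: queue=[C,E] q_used=1 → run C
t=2: queue=[C,E] q_used=2 → run C
t=3: queue=[E,C,H] q_used=0 → run E
t=4: queue=[E,C,H,G] q_used=1 → run E
t=5: queue=[E,C,H,G] q_used=2 → run E
t=6: queue=[C,H,G,E] q_used=0 → run C
t=7: queue=[H,G,E] q_used=0 → run H
t=8: queue=[H,G,E] q_used=1 → run H
t=9: queue=[H,G,E] q_used=2 → run H
t=10: queue=[G,E] q_used=0 → run G
t=11: queue=[G,E] q_used=1 → run G
t=12: queue=[G,E] q_used=2 → run G
t=13: queue=[E,G] q_used=0 → run E
t=14: queue=[E,G] q_used=1 → run E
t=15: queue=[E,G] q_used=2 → run E
t=16: queue=[G,E] q_used=0 → run G
t=17: queue=[G,E] q_used=1 → run G
t=18: queue=[G,E] q_used=2 → run G
t=19: queue=[E,G] q_used=0 → run E
t=20: queue=[G] q_used=0 → run G
t=21: (idle)
t=22: (idle)
t=23: (idle)
t=24: (idle)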